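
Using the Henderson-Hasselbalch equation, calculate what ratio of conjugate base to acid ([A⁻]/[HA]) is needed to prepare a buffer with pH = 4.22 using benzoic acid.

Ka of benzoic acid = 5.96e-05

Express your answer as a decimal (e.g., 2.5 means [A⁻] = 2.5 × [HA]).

pKa = -log(5.96e-05) = 4.2248. pH = pKa + log([A⁻]/[HA]), so log([A⁻]/[HA]) = pH − pKa = 4.22 − 4.2248 = -0.0048. [A⁻]/[HA] = 10^(-0.0048) = 0.989

[A⁻]/[HA] = 0.989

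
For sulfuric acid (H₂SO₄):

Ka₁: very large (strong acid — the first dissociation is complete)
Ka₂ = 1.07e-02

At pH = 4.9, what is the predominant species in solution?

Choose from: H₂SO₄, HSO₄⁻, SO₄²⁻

The first dissociation is complete, so H₂SO₄ itself is never the predominant species in water; pKa₂ = -log(1.07e-02) = 1.97. For a polyprotic acid the predominant species crosses at each pKa: below pKa_n the protonated form dominates, above it the deprotonated form does. At pH = 4.9, the predominant species is SO₄²⁻.

SO₄²⁻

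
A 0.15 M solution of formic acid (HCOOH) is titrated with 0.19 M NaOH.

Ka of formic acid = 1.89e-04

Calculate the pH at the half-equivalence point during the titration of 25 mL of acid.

At half-equivalence [HA] = [A⁻], so Henderson-Hasselbalch gives pH = pKa = -log(1.89e-04) = 3.72.

pH = pKa = 3.72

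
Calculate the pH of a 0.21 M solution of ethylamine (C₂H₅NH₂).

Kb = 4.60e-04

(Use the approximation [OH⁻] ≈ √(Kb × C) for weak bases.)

[OH⁻] = √(Kb × C) = √(4.60e-04 × 0.21) = 9.8285e-03. pOH = 2.01, pH = 14 - pOH

pH = 11.99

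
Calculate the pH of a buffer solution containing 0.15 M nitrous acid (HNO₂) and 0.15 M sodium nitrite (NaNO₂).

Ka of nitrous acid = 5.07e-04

pKa = -log(5.07e-04) = 3.29. pH = pKa + log([A⁻]/[HA]) = 3.29 + log(0.15/0.15)

pH = 3.29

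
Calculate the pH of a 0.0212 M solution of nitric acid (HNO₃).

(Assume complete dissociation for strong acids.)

[H⁺] = 0.0212 M for strong acid. pH = -log[H⁺] = -log(0.0212)

pH = 1.67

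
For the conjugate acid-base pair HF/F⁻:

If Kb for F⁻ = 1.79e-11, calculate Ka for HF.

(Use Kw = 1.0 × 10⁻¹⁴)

For a conjugate pair Ka × Kb = Kw, so Ka = Kw/Kb = 1.0 × 10⁻¹⁴ / 1.79e-11 = 5.59e-04.

K_a = 5.59e-04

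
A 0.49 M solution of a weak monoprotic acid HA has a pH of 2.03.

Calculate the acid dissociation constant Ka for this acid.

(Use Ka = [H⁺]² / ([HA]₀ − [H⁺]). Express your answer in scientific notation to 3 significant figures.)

[H⁺] = 10^(−pH) = 10^(−2.03) = 9.333e-03 M. For HA ⇌ H⁺ + A⁻, Ka = [H⁺][A⁻]/[HA] = [H⁺]² / ([HA]₀ − [H⁺]) = (9.333e-03)² / (0.49 − 9.333e-03) = 1.81e-04.

K_a = 1.81e-04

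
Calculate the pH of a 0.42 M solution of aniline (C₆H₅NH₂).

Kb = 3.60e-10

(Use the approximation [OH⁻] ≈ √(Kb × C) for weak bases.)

[OH⁻] = √(Kb × C) = √(3.60e-10 × 0.42) = 1.2296e-05. pOH = 4.91, pH = 14 - pOH

pH = 9.09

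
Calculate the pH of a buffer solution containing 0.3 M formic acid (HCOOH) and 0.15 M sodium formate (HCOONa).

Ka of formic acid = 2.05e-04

pKa = -log(2.05e-04) = 3.69. pH = pKa + log([A⁻]/[HA]) = 3.69 + log(0.15/0.3)

pH = 3.39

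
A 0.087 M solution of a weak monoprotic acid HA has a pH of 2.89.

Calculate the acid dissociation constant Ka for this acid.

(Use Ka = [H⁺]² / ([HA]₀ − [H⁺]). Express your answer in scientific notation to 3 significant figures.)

[H⁺] = 10^(−pH) = 10^(−2.89) = 1.288e-03 M. For HA ⇌ H⁺ + A⁻, Ka = [H⁺][A⁻]/[HA] = [H⁺]² / ([HA]₀ − [H⁺]) = (1.288e-03)² / (0.087 − 1.288e-03) = 1.94e-05.

K_a = 1.94e-05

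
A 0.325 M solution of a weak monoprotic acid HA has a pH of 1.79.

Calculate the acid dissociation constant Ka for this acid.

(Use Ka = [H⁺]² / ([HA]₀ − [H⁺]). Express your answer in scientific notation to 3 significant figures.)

[H⁺] = 10^(−pH) = 10^(−1.79) = 1.622e-02 M. For HA ⇌ H⁺ + A⁻, Ka = [H⁺][A⁻]/[HA] = [H⁺]² / ([HA]₀ − [H⁺]) = (1.622e-02)² / (0.325 − 1.622e-02) = 8.52e-04.

K_a = 8.52e-04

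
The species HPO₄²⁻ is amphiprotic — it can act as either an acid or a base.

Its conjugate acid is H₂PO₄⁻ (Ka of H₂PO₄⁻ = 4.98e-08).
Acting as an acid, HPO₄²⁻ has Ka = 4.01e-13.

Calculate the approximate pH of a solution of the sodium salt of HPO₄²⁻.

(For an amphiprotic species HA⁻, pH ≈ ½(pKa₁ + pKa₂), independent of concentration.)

pKa₁ = -log(4.98e-08) = 7.30; pKa₂ = -log(4.01e-13) = 12.40. For an amphiprotic species, pH ≈ ½(pKa₁ + pKa₂) = ½(7.30 + 12.40) = 9.85.

pH = 9.85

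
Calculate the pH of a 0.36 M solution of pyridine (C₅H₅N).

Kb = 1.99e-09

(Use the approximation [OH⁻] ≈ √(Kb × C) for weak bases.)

[OH⁻] = √(Kb × C) = √(1.99e-09 × 0.36) = 2.6766e-05. pOH = 4.57, pH = 14 - pOH

pH = 9.43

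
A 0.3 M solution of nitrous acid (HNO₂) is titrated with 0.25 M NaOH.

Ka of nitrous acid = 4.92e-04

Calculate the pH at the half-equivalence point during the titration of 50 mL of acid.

At half-equivalence [HA] = [A⁻], so Henderson-Hasselbalch gives pH = pKa = -log(4.92e-04) = 3.31.

pH = pKa = 3.31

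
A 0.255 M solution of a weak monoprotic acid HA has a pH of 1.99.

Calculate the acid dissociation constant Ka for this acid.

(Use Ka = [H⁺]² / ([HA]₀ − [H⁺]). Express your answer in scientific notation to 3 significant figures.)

[H⁺] = 10^(−pH) = 10^(−1.99) = 1.023e-02 M. For HA ⇌ H⁺ + A⁻, Ka = [H⁺][A⁻]/[HA] = [H⁺]² / ([HA]₀ − [H⁺]) = (1.023e-02)² / (0.255 − 1.023e-02) = 4.28e-04.

K_a = 4.28e-04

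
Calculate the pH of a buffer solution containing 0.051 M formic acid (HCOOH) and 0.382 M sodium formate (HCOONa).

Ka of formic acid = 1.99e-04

pKa = -log(1.99e-04) = 3.70. pH = pKa + log([A⁻]/[HA]) = 3.70 + log(0.382/0.051)

pH = 4.58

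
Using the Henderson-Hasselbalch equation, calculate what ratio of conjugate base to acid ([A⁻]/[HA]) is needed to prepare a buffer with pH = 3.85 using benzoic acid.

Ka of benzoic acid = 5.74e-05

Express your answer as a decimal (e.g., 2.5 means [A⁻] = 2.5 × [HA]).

pKa = -log(5.74e-05) = 4.2411. pH = pKa + log([A⁻]/[HA]), so log([A⁻]/[HA]) = pH − pKa = 3.85 − 4.2411 = -0.3911. [A⁻]/[HA] = 10^(-0.3911) = 0.406

[A⁻]/[HA] = 0.406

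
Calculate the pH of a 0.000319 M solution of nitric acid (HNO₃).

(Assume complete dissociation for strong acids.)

[H⁺] = 0.000319 M for strong acid. pH = -log[H⁺] = -log(0.000319)

pH = 3.50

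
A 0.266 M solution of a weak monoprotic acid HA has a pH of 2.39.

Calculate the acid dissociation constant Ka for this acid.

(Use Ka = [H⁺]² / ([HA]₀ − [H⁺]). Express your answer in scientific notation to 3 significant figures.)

[H⁺] = 10^(−pH) = 10^(−2.39) = 4.074e-03 M. For HA ⇌ H⁺ + A⁻, Ka = [H⁺][A⁻]/[HA] = [H⁺]² / ([HA]₀ − [H⁺]) = (4.074e-03)² / (0.266 − 4.074e-03) = 6.34e-05.

K_a = 6.34e-05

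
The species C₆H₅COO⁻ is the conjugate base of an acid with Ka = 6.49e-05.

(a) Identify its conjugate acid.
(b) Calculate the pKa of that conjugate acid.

(a) The conjugate acid is formed by adding one H⁺ to C₆H₅COO⁻, giving C₆H₅COOH. (b) pKa = -log(Ka) = -log(6.49e-05) = 4.19.

Conjugate acid: C₆H₅COOH; pK_a = 4.19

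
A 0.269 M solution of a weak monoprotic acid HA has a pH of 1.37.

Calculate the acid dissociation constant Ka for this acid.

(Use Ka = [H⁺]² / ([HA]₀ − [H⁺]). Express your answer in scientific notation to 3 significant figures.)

[H⁺] = 10^(−pH) = 10^(−1.37) = 4.266e-02 M. For HA ⇌ H⁺ + A⁻, Ka = [H⁺][A⁻]/[HA] = [H⁺]² / ([HA]₀ − [H⁺]) = (4.266e-02)² / (0.269 − 4.266e-02) = 8.04e-03.

K_a = 8.04e-03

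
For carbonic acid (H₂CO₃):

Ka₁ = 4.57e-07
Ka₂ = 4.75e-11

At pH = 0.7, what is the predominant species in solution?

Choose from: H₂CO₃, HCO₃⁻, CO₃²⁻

pKa₁ = 6.34, pKa₂ = 10.32. For a polyprotic acid the predominant species crosses at each pKa: below pKa_n the protonated form dominates, above it the deprotonated form does. At pH = 0.7, the predominant species is H₂CO₃.

H₂CO₃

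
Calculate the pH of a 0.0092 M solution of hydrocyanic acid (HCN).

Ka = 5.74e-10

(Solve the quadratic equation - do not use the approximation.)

x² + Ka×x - Ka×C = 0. Using quadratic formula: [H⁺] = 2.2977e-06

pH = 5.64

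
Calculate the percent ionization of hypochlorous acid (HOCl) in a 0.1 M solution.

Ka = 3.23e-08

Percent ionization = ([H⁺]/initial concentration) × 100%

Using Ka equilibrium: x² + Ka×x - Ka×C = 0. Solving: [H⁺] = 5.6817e-05. Percent = (5.6817e-05/0.1) × 100

Percent ionization = 0.0568%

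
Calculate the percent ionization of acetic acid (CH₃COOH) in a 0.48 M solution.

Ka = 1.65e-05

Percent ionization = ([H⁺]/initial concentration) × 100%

Using Ka equilibrium: x² + Ka×x - Ka×C = 0. Solving: [H⁺] = 2.8060e-03. Percent = (2.8060e-03/0.48) × 100

Percent ionization = 0.585%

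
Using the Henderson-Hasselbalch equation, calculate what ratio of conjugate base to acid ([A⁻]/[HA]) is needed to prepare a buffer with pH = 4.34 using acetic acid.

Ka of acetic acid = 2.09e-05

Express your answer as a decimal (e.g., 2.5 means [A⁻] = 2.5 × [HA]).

pKa = -log(2.09e-05) = 4.6799. pH = pKa + log([A⁻]/[HA]), so log([A⁻]/[HA]) = pH − pKa = 4.34 − 4.6799 = -0.3399. [A⁻]/[HA] = 10^(-0.3399) = 0.457

[A⁻]/[HA] = 0.457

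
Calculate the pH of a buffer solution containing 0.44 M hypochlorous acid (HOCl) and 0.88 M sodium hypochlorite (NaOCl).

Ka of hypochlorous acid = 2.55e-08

pKa = -log(2.55e-08) = 7.59. pH = pKa + log([A⁻]/[HA]) = 7.59 + log(0.88/0.44)

pH = 7.89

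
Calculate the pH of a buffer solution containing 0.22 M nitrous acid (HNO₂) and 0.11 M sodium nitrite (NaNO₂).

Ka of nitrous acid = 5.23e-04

pKa = -log(5.23e-04) = 3.28. pH = pKa + log([A⁻]/[HA]) = 3.28 + log(0.11/0.22)

pH = 2.98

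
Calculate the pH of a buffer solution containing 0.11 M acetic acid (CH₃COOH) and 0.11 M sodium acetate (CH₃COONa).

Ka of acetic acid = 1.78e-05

pKa = -log(1.78e-05) = 4.75. pH = pKa + log([A⁻]/[HA]) = 4.75 + log(0.11/0.11)

pH = 4.75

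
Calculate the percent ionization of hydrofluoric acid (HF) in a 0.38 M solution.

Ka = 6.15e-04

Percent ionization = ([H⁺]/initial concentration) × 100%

Using Ka equilibrium: x² + Ka×x - Ka×C = 0. Solving: [H⁺] = 1.4983e-02. Percent = (1.4983e-02/0.38) × 100

Percent ionization = 3.94%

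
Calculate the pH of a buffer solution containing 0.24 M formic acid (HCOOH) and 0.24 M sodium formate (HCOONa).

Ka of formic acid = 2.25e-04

pKa = -log(2.25e-04) = 3.65. pH = pKa + log([A⁻]/[HA]) = 3.65 + log(0.24/0.24)

pH = 3.65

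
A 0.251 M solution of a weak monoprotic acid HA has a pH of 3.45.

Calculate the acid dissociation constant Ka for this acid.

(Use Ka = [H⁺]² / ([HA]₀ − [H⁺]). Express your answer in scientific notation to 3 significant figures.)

[H⁺] = 10^(−pH) = 10^(−3.45) = 3.548e-04 M. For HA ⇌ H⁺ + A⁻, Ka = [H⁺][A⁻]/[HA] = [H⁺]² / ([HA]₀ − [H⁺]) = (3.548e-04)² / (0.251 − 3.548e-04) = 5.02e-07.

K_a = 5.02e-07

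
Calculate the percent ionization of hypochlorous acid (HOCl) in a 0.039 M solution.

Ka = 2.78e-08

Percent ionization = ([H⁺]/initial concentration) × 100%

Using Ka equilibrium: x² + Ka×x - Ka×C = 0. Solving: [H⁺] = 3.2913e-05. Percent = (3.2913e-05/0.039) × 100

Percent ionization = 0.0844%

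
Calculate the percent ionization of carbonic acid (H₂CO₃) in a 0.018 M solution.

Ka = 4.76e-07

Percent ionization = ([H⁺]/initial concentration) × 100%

Using Ka equilibrium: x² + Ka×x - Ka×C = 0. Solving: [H⁺] = 9.2326e-05. Percent = (9.2326e-05/0.018) × 100

Percent ionization = 0.513%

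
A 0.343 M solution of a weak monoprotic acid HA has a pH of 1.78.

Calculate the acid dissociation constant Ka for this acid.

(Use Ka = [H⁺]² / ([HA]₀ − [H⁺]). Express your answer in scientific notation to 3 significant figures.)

[H⁺] = 10^(−pH) = 10^(−1.78) = 1.660e-02 M. For HA ⇌ H⁺ + A⁻, Ka = [H⁺][A⁻]/[HA] = [H⁺]² / ([HA]₀ − [H⁺]) = (1.660e-02)² / (0.343 − 1.660e-02) = 8.44e-04.

K_a = 8.44e-04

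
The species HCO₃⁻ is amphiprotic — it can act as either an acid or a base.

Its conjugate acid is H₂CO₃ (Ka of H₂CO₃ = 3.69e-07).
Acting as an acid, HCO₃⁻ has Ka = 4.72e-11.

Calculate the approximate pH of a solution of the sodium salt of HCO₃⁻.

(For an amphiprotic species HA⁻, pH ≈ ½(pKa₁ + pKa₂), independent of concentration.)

pKa₁ = -log(3.69e-07) = 6.43; pKa₂ = -log(4.72e-11) = 10.33. For an amphiprotic species, pH ≈ ½(pKa₁ + pKa₂) = ½(6.43 + 10.33) = 8.38.

pH = 8.38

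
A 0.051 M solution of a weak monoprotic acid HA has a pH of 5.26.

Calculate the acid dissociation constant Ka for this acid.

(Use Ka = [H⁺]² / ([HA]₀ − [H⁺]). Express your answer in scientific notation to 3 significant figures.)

[H⁺] = 10^(−pH) = 10^(−5.26) = 5.495e-06 M. For HA ⇌ H⁺ + A⁻, Ka = [H⁺][A⁻]/[HA] = [H⁺]² / ([HA]₀ − [H⁺]) = (5.495e-06)² / (0.051 − 5.495e-06) = 5.92e-10.

K_a = 5.92e-10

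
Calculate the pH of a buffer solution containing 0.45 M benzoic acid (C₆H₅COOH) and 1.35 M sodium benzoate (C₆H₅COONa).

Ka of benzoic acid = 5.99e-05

pKa = -log(5.99e-05) = 4.22. pH = pKa + log([A⁻]/[HA]) = 4.22 + log(1.35/0.45)

pH = 4.70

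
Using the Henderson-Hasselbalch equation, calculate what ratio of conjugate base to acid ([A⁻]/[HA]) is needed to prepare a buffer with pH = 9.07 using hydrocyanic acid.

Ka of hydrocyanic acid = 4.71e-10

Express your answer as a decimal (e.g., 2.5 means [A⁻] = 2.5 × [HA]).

pKa = -log(4.71e-10) = 9.3270. pH = pKa + log([A⁻]/[HA]), so log([A⁻]/[HA]) = pH − pKa = 9.07 − 9.3270 = -0.2570. [A⁻]/[HA] = 10^(-0.2570) = 0.553

[A⁻]/[HA] = 0.553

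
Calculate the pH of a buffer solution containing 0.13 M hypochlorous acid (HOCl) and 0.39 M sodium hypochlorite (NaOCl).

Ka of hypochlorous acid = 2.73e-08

pKa = -log(2.73e-08) = 7.56. pH = pKa + log([A⁻]/[HA]) = 7.56 + log(0.39/0.13)

pH = 8.04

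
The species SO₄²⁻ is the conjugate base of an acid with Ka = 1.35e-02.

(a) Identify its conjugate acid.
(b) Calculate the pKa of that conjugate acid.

(a) The conjugate acid is formed by adding one H⁺ to SO₄²⁻, giving HSO₄⁻. (b) pKa = -log(Ka) = -log(1.35e-02) = 1.87.

Conjugate acid: HSO₄⁻; pK_a = 1.87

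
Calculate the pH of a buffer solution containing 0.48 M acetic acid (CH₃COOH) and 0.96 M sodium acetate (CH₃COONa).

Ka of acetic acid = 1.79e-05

pKa = -log(1.79e-05) = 4.75. pH = pKa + log([A⁻]/[HA]) = 4.75 + log(0.96/0.48)

pH = 5.05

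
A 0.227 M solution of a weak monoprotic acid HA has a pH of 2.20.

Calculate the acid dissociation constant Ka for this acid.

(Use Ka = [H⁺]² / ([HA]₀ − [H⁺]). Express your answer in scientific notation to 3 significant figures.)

[H⁺] = 10^(−pH) = 10^(−2.20) = 6.310e-03 M. For HA ⇌ H⁺ + A⁻, Ka = [H⁺][A⁻]/[HA] = [H⁺]² / ([HA]₀ − [H⁺]) = (6.310e-03)² / (0.227 − 6.310e-03) = 1.80e-04.

K_a = 1.80e-04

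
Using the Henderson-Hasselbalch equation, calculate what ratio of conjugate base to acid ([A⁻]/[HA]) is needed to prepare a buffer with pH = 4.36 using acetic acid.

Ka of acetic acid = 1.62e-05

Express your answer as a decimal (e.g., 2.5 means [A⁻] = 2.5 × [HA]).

pKa = -log(1.62e-05) = 4.7905. pH = pKa + log([A⁻]/[HA]), so log([A⁻]/[HA]) = pH − pKa = 4.36 − 4.7905 = -0.4305. [A⁻]/[HA] = 10^(-0.4305) = 0.371

[A⁻]/[HA] = 0.371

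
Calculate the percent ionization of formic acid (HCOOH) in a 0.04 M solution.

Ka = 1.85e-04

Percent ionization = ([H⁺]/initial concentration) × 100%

Using Ka equilibrium: x² + Ka×x - Ka×C = 0. Solving: [H⁺] = 2.6294e-03. Percent = (2.6294e-03/0.04) × 100

Percent ionization = 6.57%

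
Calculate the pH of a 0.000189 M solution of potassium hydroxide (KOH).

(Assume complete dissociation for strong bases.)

[OH⁻] = 0.000189 M for strong base. pOH = -log[OH⁻] = 3.72, pH = 14 - pOH

pH = 10.28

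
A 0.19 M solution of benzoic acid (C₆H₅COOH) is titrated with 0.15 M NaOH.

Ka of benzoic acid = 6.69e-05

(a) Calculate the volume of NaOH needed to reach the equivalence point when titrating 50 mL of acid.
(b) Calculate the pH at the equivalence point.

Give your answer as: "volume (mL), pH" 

moles acid = 0.19 × 50/1000 = 0.0095 mol; V_base = moles/0.15 × 1000 = 63.3 mL. At equivalence only the conjugate base is present: [A⁻] = 0.0095/0.113 = 8.3824e-02 M. Kb = Kw/Ka = 1.49e-10; [OH⁻] = √(Kb × [A⁻]) = 3.5397e-06; pOH = 5.45; pH = 14 - pOH = 8.55.

V = 63.3 mL, pH = 8.55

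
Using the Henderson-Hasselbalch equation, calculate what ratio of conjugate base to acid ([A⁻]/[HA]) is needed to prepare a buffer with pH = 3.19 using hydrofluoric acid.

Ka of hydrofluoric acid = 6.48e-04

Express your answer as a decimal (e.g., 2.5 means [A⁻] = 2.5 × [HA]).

pKa = -log(6.48e-04) = 3.1884. pH = pKa + log([A⁻]/[HA]), so log([A⁻]/[HA]) = pH − pKa = 3.19 − 3.1884 = 0.0016. [A⁻]/[HA] = 10^(0.0016) = 1.00

[A⁻]/[HA] = 1.00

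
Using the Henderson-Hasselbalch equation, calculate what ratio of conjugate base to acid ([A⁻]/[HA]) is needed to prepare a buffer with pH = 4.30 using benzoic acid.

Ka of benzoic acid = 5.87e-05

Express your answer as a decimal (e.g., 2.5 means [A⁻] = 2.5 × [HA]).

pKa = -log(5.87e-05) = 4.2314. pH = pKa + log([A⁻]/[HA]), so log([A⁻]/[HA]) = pH − pKa = 4.30 − 4.2314 = 0.0686. [A⁻]/[HA] = 10^(0.0686) = 1.17

[A⁻]/[HA] = 1.17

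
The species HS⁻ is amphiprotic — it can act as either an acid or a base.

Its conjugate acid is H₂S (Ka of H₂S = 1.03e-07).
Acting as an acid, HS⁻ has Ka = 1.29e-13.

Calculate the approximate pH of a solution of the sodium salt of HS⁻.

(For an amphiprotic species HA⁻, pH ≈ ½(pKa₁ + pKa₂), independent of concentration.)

pKa₁ = -log(1.03e-07) = 6.99; pKa₂ = -log(1.29e-13) = 12.89. For an amphiprotic species, pH ≈ ½(pKa₁ + pKa₂) = ½(6.99 + 12.89) = 9.94.

pH = 9.94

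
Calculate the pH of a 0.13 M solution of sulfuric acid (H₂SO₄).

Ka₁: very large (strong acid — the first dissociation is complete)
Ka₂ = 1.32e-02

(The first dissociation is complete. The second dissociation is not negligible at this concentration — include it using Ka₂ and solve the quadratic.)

First dissociation is complete: [H⁺]₀ = [HSO₄⁻]₀ = C = 0.13 M. Second dissociation HSO₄⁻ ⇌ H⁺ + SO₄²⁻: let x = [SO₄²⁻]. Ka₂ = (C + x)·x / (C − x) = 1.32e-02 → x² + (C + Ka₂)·x − Ka₂·C = 0 → x² + 0.14320·x − 1.716e-03 = 0. x = (−0.14320 + √(0.14320² + 4 × 1.716e-03)) / 2 = 1.1120e-02 M. [H⁺] = C + x = 0.13 + 1.1120e-02 = 1.4112e-01 M. pH = -log(1.4112e-01) = 0.85.

pH = 0.85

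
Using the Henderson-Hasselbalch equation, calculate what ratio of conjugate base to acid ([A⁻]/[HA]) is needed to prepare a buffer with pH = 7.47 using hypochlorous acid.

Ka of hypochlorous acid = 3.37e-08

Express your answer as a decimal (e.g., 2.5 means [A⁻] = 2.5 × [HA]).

pKa = -log(3.37e-08) = 7.4724. pH = pKa + log([A⁻]/[HA]), so log([A⁻]/[HA]) = pH − pKa = 7.47 − 7.4724 = -0.0024. [A⁻]/[HA] = 10^(-0.0024) = 0.995

[A⁻]/[HA] = 0.995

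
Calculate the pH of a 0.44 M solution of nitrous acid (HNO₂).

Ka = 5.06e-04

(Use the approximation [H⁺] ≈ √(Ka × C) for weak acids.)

[H⁺] = √(Ka × C) = √(5.06e-04 × 0.44) = 1.4921e-02. pH = -log(1.4921e-02)

pH = 1.83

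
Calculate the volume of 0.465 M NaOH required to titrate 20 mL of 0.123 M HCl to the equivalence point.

At equivalence: moles acid = moles base. moles HCl = 0.123 × 20/1000 = 0.00246 mol. V_base = moles / 0.465 × 1000 = 5.3 mL.

V_{base} = 5.3 mL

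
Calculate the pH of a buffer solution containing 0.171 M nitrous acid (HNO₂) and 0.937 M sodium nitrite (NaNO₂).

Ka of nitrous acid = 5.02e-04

pKa = -log(5.02e-04) = 3.30. pH = pKa + log([A⁻]/[HA]) = 3.30 + log(0.937/0.171)

pH = 4.04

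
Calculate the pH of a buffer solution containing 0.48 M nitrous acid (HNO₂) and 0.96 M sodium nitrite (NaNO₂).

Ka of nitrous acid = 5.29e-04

pKa = -log(5.29e-04) = 3.28. pH = pKa + log([A⁻]/[HA]) = 3.28 + log(0.96/0.48)

pH = 3.58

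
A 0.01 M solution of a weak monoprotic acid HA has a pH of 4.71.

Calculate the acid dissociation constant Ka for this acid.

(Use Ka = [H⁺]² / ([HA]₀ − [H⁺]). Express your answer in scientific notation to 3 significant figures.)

[H⁺] = 10^(−pH) = 10^(−4.71) = 1.950e-05 M. For HA ⇌ H⁺ + A⁻, Ka = [H⁺][A⁻]/[HA] = [H⁺]² / ([HA]₀ − [H⁺]) = (1.950e-05)² / (0.01 − 1.950e-05) = 3.81e-08.

K_a = 3.81e-08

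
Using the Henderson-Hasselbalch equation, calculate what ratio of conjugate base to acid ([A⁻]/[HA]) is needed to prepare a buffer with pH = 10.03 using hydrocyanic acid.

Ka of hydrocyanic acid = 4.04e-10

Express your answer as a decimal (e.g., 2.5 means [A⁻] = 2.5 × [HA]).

pKa = -log(4.04e-10) = 9.3936. pH = pKa + log([A⁻]/[HA]), so log([A⁻]/[HA]) = pH − pKa = 10.03 − 9.3936 = 0.6364. [A⁻]/[HA] = 10^(0.6364) = 4.33

[A⁻]/[HA] = 4.33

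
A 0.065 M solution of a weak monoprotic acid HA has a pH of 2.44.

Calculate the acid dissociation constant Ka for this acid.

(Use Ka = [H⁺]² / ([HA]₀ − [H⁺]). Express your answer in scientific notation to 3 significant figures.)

[H⁺] = 10^(−pH) = 10^(−2.44) = 3.631e-03 M. For HA ⇌ H⁺ + A⁻, Ka = [H⁺][A⁻]/[HA] = [H⁺]² / ([HA]₀ − [H⁺]) = (3.631e-03)² / (0.065 − 3.631e-03) = 2.15e-04.

K_a = 2.15e-04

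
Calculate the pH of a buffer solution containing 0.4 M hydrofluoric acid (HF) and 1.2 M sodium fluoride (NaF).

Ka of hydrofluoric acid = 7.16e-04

pKa = -log(7.16e-04) = 3.15. pH = pKa + log([A⁻]/[HA]) = 3.15 + log(1.2/0.4)

pH = 3.62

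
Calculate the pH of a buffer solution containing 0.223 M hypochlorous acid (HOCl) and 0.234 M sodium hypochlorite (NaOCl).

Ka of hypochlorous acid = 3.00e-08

pKa = -log(3.00e-08) = 7.52. pH = pKa + log([A⁻]/[HA]) = 7.52 + log(0.234/0.223)

pH = 7.54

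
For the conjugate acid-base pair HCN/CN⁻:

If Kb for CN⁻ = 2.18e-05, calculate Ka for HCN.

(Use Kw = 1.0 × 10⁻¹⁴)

For a conjugate pair Ka × Kb = Kw, so Ka = Kw/Kb = 1.0 × 10⁻¹⁴ / 2.18e-05 = 4.59e-10.

K_a = 4.59e-10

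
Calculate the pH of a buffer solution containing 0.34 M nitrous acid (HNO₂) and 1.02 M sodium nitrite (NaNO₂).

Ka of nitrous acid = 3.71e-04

pKa = -log(3.71e-04) = 3.43. pH = pKa + log([A⁻]/[HA]) = 3.43 + log(1.02/0.34)

pH = 3.91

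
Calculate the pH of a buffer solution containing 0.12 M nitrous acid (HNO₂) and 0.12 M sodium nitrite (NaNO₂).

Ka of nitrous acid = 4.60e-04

pKa = -log(4.60e-04) = 3.34. pH = pKa + log([A⁻]/[HA]) = 3.34 + log(0.12/0.12)

pH = 3.34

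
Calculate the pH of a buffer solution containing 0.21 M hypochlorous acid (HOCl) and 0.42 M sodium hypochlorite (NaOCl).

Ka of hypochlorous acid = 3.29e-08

pKa = -log(3.29e-08) = 7.48. pH = pKa + log([A⁻]/[HA]) = 7.48 + log(0.42/0.21)

pH = 7.78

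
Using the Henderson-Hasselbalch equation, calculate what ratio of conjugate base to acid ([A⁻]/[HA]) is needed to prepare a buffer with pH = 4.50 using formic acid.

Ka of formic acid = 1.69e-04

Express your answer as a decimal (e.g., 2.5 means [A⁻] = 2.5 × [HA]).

pKa = -log(1.69e-04) = 3.7721. pH = pKa + log([A⁻]/[HA]), so log([A⁻]/[HA]) = pH − pKa = 4.50 − 3.7721 = 0.7279. [A⁻]/[HA] = 10^(0.7279) = 5.34

[A⁻]/[HA] = 5.34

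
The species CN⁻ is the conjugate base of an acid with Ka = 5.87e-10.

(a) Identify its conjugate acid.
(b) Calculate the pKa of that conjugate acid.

(a) The conjugate acid is formed by adding one H⁺ to CN⁻, giving HCN. (b) pKa = -log(Ka) = -log(5.87e-10) = 9.23.

Conjugate acid: HCN; pK_a = 9.23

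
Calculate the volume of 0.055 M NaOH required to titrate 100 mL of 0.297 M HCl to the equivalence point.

At equivalence: moles acid = moles base. moles HCl = 0.297 × 100/1000 = 0.0297 mol. V_base = moles / 0.055 × 1000 = 540.0 mL.

V_{base} = 540.0 mL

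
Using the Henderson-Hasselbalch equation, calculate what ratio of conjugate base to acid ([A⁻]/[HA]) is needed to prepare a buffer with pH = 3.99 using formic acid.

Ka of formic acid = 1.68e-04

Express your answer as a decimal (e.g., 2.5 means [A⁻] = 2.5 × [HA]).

pKa = -log(1.68e-04) = 3.7747. pH = pKa + log([A⁻]/[HA]), so log([A⁻]/[HA]) = pH − pKa = 3.99 − 3.7747 = 0.2153. [A⁻]/[HA] = 10^(0.2153) = 1.64

[A⁻]/[HA] = 1.64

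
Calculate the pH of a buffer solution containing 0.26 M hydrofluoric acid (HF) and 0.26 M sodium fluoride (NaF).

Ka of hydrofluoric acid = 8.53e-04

pKa = -log(8.53e-04) = 3.07. pH = pKa + log([A⁻]/[HA]) = 3.07 + log(0.26/0.26)

pH = 3.07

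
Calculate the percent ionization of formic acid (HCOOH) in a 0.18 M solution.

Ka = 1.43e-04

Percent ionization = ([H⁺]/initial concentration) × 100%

Using Ka equilibrium: x² + Ka×x - Ka×C = 0. Solving: [H⁺] = 5.0025e-03. Percent = (5.0025e-03/0.18) × 100

Percent ionization = 2.78%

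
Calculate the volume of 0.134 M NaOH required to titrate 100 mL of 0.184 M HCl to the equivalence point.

At equivalence: moles acid = moles base. moles HCl = 0.184 × 100/1000 = 0.0184 mol. V_base = moles / 0.134 × 1000 = 137.3 mL.

V_{base} = 137.3 mL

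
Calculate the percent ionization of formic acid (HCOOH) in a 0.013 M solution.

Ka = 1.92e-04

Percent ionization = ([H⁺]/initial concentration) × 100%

Using Ka equilibrium: x² + Ka×x - Ka×C = 0. Solving: [H⁺] = 1.4868e-03. Percent = (1.4868e-03/0.013) × 100

Percent ionization = 11.4%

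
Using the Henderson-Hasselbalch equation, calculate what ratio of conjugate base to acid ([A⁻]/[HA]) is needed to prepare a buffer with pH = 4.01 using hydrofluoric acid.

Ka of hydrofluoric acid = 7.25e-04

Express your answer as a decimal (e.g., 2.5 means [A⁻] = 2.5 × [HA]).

pKa = -log(7.25e-04) = 3.1397. pH = pKa + log([A⁻]/[HA]), so log([A⁻]/[HA]) = pH − pKa = 4.01 − 3.1397 = 0.8703. [A⁻]/[HA] = 10^(0.8703) = 7.42

[A⁻]/[HA] = 7.42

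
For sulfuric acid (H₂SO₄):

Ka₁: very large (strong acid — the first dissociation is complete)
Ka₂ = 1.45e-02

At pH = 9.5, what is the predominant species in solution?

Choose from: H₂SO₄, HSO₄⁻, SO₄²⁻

The first dissociation is complete, so H₂SO₄ itself is never the predominant species in water; pKa₂ = -log(1.45e-02) = 1.84. For a polyprotic acid the predominant species crosses at each pKa: below pKa_n the protonated form dominates, above it the deprotonated form does. At pH = 9.5, the predominant species is SO₄²⁻.

SO₄²⁻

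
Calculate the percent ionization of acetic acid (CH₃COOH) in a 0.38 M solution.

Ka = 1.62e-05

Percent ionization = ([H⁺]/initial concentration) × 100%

Using Ka equilibrium: x² + Ka×x - Ka×C = 0. Solving: [H⁺] = 2.4730e-03. Percent = (2.4730e-03/0.38) × 100

Percent ionization = 0.651%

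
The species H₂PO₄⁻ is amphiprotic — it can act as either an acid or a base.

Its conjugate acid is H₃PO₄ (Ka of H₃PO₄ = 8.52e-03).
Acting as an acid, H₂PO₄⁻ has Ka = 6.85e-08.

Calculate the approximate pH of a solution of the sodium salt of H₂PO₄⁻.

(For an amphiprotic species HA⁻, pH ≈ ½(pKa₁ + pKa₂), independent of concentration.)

pKa₁ = -log(8.52e-03) = 2.07; pKa₂ = -log(6.85e-08) = 7.16. For an amphiprotic species, pH ≈ ½(pKa₁ + pKa₂) = ½(2.07 + 7.16) = 4.62.

pH = 4.62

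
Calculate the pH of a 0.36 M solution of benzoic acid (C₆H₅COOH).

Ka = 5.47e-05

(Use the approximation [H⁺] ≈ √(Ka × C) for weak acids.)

[H⁺] = √(Ka × C) = √(5.47e-05 × 0.36) = 4.4376e-03. pH = -log(4.4376e-03)

pH = 2.35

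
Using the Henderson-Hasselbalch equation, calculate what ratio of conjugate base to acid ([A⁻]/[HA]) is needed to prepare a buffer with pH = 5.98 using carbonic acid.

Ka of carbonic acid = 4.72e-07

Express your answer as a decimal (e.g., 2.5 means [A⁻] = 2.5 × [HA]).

pKa = -log(4.72e-07) = 6.3261. pH = pKa + log([A⁻]/[HA]), so log([A⁻]/[HA]) = pH − pKa = 5.98 − 6.3261 = -0.3461. [A⁻]/[HA] = 10^(-0.3461) = 0.451

[A⁻]/[HA] = 0.451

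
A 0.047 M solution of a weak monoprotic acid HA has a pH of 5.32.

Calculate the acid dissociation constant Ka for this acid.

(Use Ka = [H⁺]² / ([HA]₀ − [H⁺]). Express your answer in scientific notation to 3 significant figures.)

[H⁺] = 10^(−pH) = 10^(−5.32) = 4.786e-06 M. For HA ⇌ H⁺ + A⁻, Ka = [H⁺][A⁻]/[HA] = [H⁺]² / ([HA]₀ − [H⁺]) = (4.786e-06)² / (0.047 − 4.786e-06) = 4.87e-10.

K_a = 4.87e-10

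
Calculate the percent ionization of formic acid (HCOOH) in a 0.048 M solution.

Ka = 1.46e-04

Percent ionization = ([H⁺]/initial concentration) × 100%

Using Ka equilibrium: x² + Ka×x - Ka×C = 0. Solving: [H⁺] = 2.5753e-03. Percent = (2.5753e-03/0.048) × 100

Percent ionization = 5.37%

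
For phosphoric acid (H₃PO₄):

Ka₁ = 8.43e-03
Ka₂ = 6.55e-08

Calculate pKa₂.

pKa₂ = -log(Ka₂) = -log(6.55e-08) = 7.18.

pK_{a2} = 7.18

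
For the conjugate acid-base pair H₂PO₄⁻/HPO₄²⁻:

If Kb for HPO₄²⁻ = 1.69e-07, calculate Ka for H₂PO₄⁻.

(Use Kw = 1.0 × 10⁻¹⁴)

For a conjugate pair Ka × Kb = Kw, so Ka = Kw/Kb = 1.0 × 10⁻¹⁴ / 1.69e-07 = 5.92e-08.

K_a = 5.92e-08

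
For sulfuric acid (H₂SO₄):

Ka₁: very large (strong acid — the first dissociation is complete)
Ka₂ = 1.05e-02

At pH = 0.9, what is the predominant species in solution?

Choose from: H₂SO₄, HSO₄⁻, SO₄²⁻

The first dissociation is complete, so H₂SO₄ itself is never the predominant species in water; pKa₂ = -log(1.05e-02) = 1.98. For a polyprotic acid the predominant species crosses at each pKa: below pKa_n the protonated form dominates, above it the deprotonated form does. At pH = 0.9, the predominant species is HSO₄⁻.

HSO₄⁻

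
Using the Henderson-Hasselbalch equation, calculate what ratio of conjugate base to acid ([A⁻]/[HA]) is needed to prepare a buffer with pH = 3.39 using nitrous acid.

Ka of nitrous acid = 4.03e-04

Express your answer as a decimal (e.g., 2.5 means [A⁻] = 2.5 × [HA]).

pKa = -log(4.03e-04) = 3.3947. pH = pKa + log([A⁻]/[HA]), so log([A⁻]/[HA]) = pH − pKa = 3.39 − 3.3947 = -0.0047. [A⁻]/[HA] = 10^(-0.0047) = 0.989

[A⁻]/[HA] = 0.989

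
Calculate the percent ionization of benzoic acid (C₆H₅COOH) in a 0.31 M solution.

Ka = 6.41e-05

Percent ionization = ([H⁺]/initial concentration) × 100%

Using Ka equilibrium: x² + Ka×x - Ka×C = 0. Solving: [H⁺] = 4.4258e-03. Percent = (4.4258e-03/0.31) × 100

Percent ionization = 1.43%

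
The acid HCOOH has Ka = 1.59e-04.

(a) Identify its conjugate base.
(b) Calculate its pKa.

(a) The conjugate base is formed by removing one H⁺ from HCOOH, giving HCOO⁻. (b) pKa = -log(Ka) = -log(1.59e-04) = 3.80.

Conjugate base: HCOO⁻; pK_a = 3.80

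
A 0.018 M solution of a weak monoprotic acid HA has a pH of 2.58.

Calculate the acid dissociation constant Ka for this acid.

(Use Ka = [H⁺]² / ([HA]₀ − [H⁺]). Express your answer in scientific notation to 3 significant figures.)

[H⁺] = 10^(−pH) = 10^(−2.58) = 2.630e-03 M. For HA ⇌ H⁺ + A⁻, Ka = [H⁺][A⁻]/[HA] = [H⁺]² / ([HA]₀ − [H⁺]) = (2.630e-03)² / (0.018 − 2.630e-03) = 4.50e-04.

K_a = 4.50e-04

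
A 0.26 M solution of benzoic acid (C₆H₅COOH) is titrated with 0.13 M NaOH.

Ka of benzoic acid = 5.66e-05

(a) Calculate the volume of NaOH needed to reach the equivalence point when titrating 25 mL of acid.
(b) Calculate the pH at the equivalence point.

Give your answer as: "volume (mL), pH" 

moles acid = 0.26 × 25/1000 = 0.0065 mol; V_base = moles/0.13 × 1000 = 50.0 mL. At equivalence only the conjugate base is present: [A⁻] = 0.0065/0.075 = 8.6667e-02 M. Kb = Kw/Ka = 1.77e-10; [OH⁻] = √(Kb × [A⁻]) = 3.9131e-06; pOH = 5.41; pH = 14 - pOH = 8.59.

V = 50.0 mL, pH = 8.59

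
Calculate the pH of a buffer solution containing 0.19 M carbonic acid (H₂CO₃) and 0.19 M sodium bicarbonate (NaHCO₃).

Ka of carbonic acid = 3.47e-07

pKa = -log(3.47e-07) = 6.46. pH = pKa + log([A⁻]/[HA]) = 6.46 + log(0.19/0.19)

pH = 6.46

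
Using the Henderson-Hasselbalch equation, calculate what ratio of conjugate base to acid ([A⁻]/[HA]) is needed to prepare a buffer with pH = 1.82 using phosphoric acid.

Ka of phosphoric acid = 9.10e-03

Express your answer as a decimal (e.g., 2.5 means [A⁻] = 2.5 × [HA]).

pKa = -log(9.10e-03) = 2.0410. pH = pKa + log([A⁻]/[HA]), so log([A⁻]/[HA]) = pH − pKa = 1.82 − 2.0410 = -0.2210. [A⁻]/[HA] = 10^(-0.2210) = 0.601

[A⁻]/[HA] = 0.601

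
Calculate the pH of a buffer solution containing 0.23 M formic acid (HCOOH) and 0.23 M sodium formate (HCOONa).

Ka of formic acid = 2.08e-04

pKa = -log(2.08e-04) = 3.68. pH = pKa + log([A⁻]/[HA]) = 3.68 + log(0.23/0.23)

pH = 3.68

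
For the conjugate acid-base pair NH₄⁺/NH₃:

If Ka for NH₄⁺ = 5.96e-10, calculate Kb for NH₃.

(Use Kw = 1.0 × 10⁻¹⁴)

For a conjugate pair Ka × Kb = Kw, so Kb = Kw/Ka = 1.0 × 10⁻¹⁴ / 5.96e-10 = 1.68e-05.

K_b = 1.68e-05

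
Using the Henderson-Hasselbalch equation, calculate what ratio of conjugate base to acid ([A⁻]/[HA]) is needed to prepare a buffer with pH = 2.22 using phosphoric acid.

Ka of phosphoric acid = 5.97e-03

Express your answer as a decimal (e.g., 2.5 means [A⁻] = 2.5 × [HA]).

pKa = -log(5.97e-03) = 2.2240. pH = pKa + log([A⁻]/[HA]), so log([A⁻]/[HA]) = pH − pKa = 2.22 − 2.2240 = -0.0040. [A⁻]/[HA] = 10^(-0.0040) = 0.991

[A⁻]/[HA] = 0.991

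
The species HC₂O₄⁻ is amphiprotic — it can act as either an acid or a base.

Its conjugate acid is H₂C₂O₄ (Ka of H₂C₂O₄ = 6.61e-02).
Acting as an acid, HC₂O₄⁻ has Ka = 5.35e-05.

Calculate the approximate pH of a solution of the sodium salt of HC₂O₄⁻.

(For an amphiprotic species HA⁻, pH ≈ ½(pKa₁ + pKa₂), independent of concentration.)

pKa₁ = -log(6.61e-02) = 1.18; pKa₂ = -log(5.35e-05) = 4.27. For an amphiprotic species, pH ≈ ½(pKa₁ + pKa₂) = ½(1.18 + 4.27) = 2.73.

pH = 2.73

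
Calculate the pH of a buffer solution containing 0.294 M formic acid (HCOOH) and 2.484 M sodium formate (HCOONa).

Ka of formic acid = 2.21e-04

pKa = -log(2.21e-04) = 3.66. pH = pKa + log([A⁻]/[HA]) = 3.66 + log(2.484/0.294)

pH = 4.58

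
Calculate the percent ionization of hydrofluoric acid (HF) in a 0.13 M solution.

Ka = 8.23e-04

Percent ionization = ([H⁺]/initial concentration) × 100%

Using Ka equilibrium: x² + Ka×x - Ka×C = 0. Solving: [H⁺] = 9.9403e-03. Percent = (9.9403e-03/0.13) × 100

Percent ionization = 7.65%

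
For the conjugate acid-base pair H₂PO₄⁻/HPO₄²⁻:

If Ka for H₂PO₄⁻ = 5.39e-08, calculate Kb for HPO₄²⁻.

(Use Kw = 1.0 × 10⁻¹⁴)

For a conjugate pair Ka × Kb = Kw, so Kb = Kw/Ka = 1.0 × 10⁻¹⁴ / 5.39e-08 = 1.86e-07.

K_b = 1.86e-07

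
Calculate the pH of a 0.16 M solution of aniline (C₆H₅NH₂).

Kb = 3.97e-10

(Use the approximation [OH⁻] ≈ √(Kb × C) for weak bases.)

[OH⁻] = √(Kb × C) = √(3.97e-10 × 0.16) = 7.9699e-06. pOH = 5.10, pH = 14 - pOH

pH = 8.90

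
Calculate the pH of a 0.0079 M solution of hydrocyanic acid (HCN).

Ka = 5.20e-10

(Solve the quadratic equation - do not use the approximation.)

x² + Ka×x - Ka×C = 0. Using quadratic formula: [H⁺] = 2.0266e-06

pH = 5.69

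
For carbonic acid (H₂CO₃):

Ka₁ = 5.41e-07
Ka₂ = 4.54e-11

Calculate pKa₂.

pKa₂ = -log(Ka₂) = -log(4.54e-11) = 10.34.

pK_{a2} = 10.34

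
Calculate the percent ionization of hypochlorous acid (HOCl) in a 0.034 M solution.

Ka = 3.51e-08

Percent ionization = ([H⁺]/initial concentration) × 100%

Using Ka equilibrium: x² + Ka×x - Ka×C = 0. Solving: [H⁺] = 3.4528e-05. Percent = (3.4528e-05/0.034) × 100

Percent ionization = 0.102%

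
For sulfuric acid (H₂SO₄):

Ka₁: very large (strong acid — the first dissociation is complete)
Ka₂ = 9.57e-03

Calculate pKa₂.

pKa₂ = -log(Ka₂) = -log(9.57e-03) = 2.02.

pK_{a2} = 2.02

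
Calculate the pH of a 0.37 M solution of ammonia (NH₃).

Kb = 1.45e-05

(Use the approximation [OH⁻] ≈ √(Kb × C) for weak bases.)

[OH⁻] = √(Kb × C) = √(1.45e-05 × 0.37) = 2.3162e-03. pOH = 2.64, pH = 14 - pOH

pH = 11.36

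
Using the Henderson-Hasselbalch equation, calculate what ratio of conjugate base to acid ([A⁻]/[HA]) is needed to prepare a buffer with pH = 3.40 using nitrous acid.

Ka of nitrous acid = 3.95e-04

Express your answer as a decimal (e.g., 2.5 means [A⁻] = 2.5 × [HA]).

pKa = -log(3.95e-04) = 3.4034. pH = pKa + log([A⁻]/[HA]), so log([A⁻]/[HA]) = pH − pKa = 3.40 − 3.4034 = -0.0034. [A⁻]/[HA] = 10^(-0.0034) = 0.992

[A⁻]/[HA] = 0.992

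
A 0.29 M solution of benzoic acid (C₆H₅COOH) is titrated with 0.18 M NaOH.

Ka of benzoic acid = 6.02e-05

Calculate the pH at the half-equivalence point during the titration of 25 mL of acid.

At half-equivalence [HA] = [A⁻], so Henderson-Hasselbalch gives pH = pKa = -log(6.02e-05) = 4.22.

pH = pKa = 4.22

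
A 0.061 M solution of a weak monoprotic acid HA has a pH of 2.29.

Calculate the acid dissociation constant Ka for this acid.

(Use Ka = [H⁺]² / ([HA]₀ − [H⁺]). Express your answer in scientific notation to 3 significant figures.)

[H⁺] = 10^(−pH) = 10^(−2.29) = 5.129e-03 M. For HA ⇌ H⁺ + A⁻, Ka = [H⁺][A⁻]/[HA] = [H⁺]² / ([HA]₀ − [H⁺]) = (5.129e-03)² / (0.061 − 5.129e-03) = 4.71e-04.

K_a = 4.71e-04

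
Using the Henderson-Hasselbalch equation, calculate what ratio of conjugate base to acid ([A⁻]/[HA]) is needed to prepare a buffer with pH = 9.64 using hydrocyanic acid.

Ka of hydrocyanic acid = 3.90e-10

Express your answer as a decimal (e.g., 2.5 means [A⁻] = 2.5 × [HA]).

pKa = -log(3.90e-10) = 9.4089. pH = pKa + log([A⁻]/[HA]), so log([A⁻]/[HA]) = pH − pKa = 9.64 − 9.4089 = 0.2311. [A⁻]/[HA] = 10^(0.2311) = 1.70

[A⁻]/[HA] = 1.70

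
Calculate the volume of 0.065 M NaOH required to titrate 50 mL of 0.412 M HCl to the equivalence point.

At equivalence: moles acid = moles base. moles HCl = 0.412 × 50/1000 = 0.0206 mol. V_base = moles / 0.065 × 1000 = 316.9 mL.

V_{base} = 316.9 mL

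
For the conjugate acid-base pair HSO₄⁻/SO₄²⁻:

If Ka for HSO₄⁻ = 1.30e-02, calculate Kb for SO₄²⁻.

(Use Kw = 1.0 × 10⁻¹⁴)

For a conjugate pair Ka × Kb = Kw, so Kb = Kw/Ka = 1.0 × 10⁻¹⁴ / 1.30e-02 = 7.69e-13.

K_b = 7.69e-13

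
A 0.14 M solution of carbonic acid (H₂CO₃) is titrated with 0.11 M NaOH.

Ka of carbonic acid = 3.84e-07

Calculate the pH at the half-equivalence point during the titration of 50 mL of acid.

At half-equivalence [HA] = [A⁻], so Henderson-Hasselbalch gives pH = pKa = -log(3.84e-07) = 6.42.

pH = pKa = 6.42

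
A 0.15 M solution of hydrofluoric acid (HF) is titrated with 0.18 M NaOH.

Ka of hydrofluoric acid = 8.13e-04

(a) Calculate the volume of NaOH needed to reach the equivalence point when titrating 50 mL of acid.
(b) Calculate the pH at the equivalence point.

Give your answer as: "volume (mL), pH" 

moles acid = 0.15 × 50/1000 = 0.0075 mol; V_base = moles/0.18 × 1000 = 41.7 mL. At equivalence only the conjugate base is present: [A⁻] = 0.0075/0.092 = 8.1818e-02 M. Kb = Kw/Ka = 1.23e-11; [OH⁻] = √(Kb × [A⁻]) = 1.0032e-06; pOH = 6.00; pH = 14 - pOH = 8.00.

V = 41.7 mL, pH = 8.00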